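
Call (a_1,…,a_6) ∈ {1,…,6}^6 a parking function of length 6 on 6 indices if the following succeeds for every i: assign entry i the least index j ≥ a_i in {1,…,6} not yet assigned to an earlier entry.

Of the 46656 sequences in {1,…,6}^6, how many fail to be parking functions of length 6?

29849

#PF = (6+1−6)·(6+1)^{6−1} = 1·16807 = 16807
One tuple (5,5,2,4,2,5) → sorted (2,2,4,5,5,5): b_1=2>1, not a PF.
So 46656 − 16807 = 29849 fail.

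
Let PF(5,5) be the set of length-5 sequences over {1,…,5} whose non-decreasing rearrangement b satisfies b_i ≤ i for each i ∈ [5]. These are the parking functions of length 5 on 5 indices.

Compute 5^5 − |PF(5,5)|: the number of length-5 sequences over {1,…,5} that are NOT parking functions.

1829

|PF| = (6−5)·6^(5−1) = 1×1296 = 1296
One tuple (2,3,5,3,4) → sorted (2,3,3,4,5): b_1=2>1, not a PF.
5^5 − 1296 = 3125 − 1296 = 1829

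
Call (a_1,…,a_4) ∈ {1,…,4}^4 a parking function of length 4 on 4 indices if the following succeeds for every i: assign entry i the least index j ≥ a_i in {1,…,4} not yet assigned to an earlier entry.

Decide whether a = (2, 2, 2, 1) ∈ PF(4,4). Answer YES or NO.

YES

Order a: b = (1, 2, 2, 2).
  b_1=1 ≤ 1
  b_2=2 ≤ 2
  b_3=2 ≤ 3
  b_4=2 ≤ 4
All bounds hold ⇒ YES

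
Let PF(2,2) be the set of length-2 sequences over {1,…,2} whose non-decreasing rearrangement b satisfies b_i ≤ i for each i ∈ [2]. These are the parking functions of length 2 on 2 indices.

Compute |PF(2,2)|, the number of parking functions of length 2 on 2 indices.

3

#PF = 1·3^1 = 1·3 = 3
E.g. (1,1) → sorted (1,1): b_i ≤ i ∀i, a PF.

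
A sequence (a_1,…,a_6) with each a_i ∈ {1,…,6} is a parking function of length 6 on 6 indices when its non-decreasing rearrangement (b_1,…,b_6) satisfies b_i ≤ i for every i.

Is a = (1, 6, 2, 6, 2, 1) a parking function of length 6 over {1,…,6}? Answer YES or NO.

NO

Sorted: b = (1, 1, 2, 2, 6, 6).
  b_1=1 ≤ 1
  b_2=1 ≤ 2
  b_3=2 ≤ 3
  b_4=2 ≤ 4
  b_5=6 > 5
  fails at i=5 ⇒ NO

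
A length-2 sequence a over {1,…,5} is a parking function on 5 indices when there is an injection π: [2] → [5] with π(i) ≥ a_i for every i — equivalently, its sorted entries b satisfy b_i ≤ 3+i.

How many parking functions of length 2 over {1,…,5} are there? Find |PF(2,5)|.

|PF(2,5)| = 4·6^1 = 4 · 6 = 24 [KW]
E.g. (2,5) → sorted (2,5): b_i ≤ 3+i ∀i, a PF.

24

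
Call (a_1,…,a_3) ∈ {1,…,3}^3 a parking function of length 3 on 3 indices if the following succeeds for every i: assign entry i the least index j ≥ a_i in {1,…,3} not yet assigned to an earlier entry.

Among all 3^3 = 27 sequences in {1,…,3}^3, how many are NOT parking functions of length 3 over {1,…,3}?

|PF(3,3)| = 1·4^2 = 1×16 = 16 (Konheim–Weiss)
Check (3,3,2) → sorted (2,3,3): b_1=2>1, not a PF.
Total 27; non-PF = 27−16 = 11

11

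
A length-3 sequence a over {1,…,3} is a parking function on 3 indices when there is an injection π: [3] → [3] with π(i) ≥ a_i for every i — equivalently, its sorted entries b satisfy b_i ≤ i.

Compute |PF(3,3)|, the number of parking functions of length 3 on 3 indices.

16

#PF = (3+1−3)·(3+1)^{3−1} = 1×16 = 16
E.g. (1,2,2) → sorted (1,2,2): b_i ≤ i ∀i, a PF.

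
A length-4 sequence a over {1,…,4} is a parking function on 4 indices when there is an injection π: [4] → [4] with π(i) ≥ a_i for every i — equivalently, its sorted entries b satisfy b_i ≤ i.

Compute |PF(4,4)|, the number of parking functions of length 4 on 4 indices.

125

|PF(4,4)| = (4−4+1)·(4+1)^(4−1) = 1×125 = 125 (Pollak)
Check (2,1,2,3) → sorted (1,2,2,3): b_i ≤ i ∀i, a PF.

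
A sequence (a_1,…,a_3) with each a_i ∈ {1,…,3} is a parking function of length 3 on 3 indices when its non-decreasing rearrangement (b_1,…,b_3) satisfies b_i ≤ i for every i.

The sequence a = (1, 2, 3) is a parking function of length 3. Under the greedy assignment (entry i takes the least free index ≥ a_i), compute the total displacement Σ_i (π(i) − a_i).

Σπ(i) = 1+…+3 = 6; Σa = 1+2+3 = 6; disp = 6−6 = 0.

0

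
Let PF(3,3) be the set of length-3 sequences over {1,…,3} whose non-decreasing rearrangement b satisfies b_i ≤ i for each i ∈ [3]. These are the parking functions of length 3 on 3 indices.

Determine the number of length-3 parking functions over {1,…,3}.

16

Count = 1·4^2 = 1×16 = 16 [KW]
Check (2,2,1) → sorted (1,2,2): b_i ≤ i ∀i, a PF.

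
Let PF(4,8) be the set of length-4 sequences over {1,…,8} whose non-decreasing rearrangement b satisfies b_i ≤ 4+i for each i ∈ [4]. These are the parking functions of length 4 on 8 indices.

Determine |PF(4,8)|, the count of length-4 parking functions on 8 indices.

3645

|PF| = 5·9^3 = 5·729 = 3645
One tuple (7,8,1,4) → sorted (1,4,7,8): b_i ≤ 4+i ∀i, a PF.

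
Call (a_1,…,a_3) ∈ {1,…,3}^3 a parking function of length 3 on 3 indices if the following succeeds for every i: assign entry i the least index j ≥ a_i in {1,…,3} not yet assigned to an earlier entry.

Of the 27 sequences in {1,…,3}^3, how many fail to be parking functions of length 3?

Count = (4−3)·4^(3−1) = 1·16 = 16
Example (3,3,3) → sorted (3,3,3): b_1=3>1, not a PF.
So 27 − 16 = 11 fail.

11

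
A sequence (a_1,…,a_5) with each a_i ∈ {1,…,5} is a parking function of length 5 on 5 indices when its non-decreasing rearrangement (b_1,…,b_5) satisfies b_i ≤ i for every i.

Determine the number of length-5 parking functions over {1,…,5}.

1296

Count = (5−5+1)·(5+1)^(5−1) = 1·1296 = 1296
Check (5,1,4,2,1) → sorted (1,1,2,4,5): b_i ≤ i ∀i, a PF.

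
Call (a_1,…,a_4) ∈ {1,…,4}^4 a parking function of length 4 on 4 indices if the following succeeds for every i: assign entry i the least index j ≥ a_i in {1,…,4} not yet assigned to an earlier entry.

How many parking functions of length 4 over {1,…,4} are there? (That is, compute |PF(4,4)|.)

125

#PF = (4+1−4)·(4+1)^{4−1} = 1·125 = 125
Check (4,3,2,1) → sorted (1,2,3,4): b_i ≤ i ∀i, a PF.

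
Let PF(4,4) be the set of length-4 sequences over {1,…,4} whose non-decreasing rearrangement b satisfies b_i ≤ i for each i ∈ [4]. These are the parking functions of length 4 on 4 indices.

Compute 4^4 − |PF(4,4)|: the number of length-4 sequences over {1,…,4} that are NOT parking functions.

131

|PF(4,4)| = (4−4+1)·(4+1)^(4−1) = 1·125 = 125 [KW]
E.g. (4,3,4,2) → sorted (2,3,4,4): b_1=2>1, not a PF.
So 256 − 125 = 131 fail.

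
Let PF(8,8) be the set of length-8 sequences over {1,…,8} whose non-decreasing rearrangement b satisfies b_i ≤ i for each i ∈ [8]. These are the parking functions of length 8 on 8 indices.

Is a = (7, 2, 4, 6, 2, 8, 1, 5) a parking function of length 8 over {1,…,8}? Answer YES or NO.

YES

Rearranged: b = (1, 2, 2, 4, 5, 6, 7, 8).
  b_1=1 ≤ 1
  b_2=2 ≤ 2
  b_3=2 ≤ 3
  b_4=4 ≤ 4
  b_5=5 ≤ 5
  b_6=6 ≤ 6
  b_7=7 ≤ 7
  b_8=8 ≤ 8
All bounds hold ⇒ YES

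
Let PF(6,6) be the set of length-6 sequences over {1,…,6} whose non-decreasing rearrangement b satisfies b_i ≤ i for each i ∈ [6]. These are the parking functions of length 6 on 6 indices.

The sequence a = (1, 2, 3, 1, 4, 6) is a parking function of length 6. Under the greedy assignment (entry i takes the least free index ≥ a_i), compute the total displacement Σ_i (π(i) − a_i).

4

Σπ = 6·7/2 = 21 (π permutes [6]); Σa = 1+2+3+1+4+6 = 17; disp = 21−17 = 4.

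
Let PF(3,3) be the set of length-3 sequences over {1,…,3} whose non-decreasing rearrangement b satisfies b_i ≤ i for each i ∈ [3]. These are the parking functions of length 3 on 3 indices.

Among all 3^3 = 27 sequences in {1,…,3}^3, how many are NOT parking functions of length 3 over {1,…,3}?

11

Count = (4−3)·4^(3−1) = 1 · 16 = 16 (Pollak)
Example (3,3,3) → sorted (3,3,3): b_1=3>1, not a PF.
Total 27; non-PF = 27−16 = 11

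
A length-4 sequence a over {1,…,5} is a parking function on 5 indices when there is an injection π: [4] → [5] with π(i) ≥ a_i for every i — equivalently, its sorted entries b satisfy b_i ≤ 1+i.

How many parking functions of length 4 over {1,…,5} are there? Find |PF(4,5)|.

432

|PF| = (5−4+1)·(5+1)^(4−1) = 2·216 = 432 (Konheim–Weiss)
Check (3,1,3,3) → sorted (1,3,3,3): b_i ≤ 1+i ∀i, a PF.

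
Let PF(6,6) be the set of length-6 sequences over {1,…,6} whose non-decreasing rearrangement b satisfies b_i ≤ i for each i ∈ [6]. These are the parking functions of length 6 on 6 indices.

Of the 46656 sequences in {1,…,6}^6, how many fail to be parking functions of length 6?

|PF(6,6)| = (6+1−6)·(6+1)^{6−1} = 1×16807 = 16807
Check (2,5,6,5,6,5) → sorted (2,5,5,5,6,6): b_1=2>1, not a PF.
6^6 − 16807 = 46656 − 16807 = 29849

29849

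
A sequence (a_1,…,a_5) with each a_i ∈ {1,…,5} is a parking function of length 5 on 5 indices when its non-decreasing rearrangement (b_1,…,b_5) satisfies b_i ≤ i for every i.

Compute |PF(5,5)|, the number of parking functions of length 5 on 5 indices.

1296

|PF(5,5)| = (6−5)·6^(5−1) = 1 · 1296 = 1296 [KW]
Example (3,1,1,1,5) → sorted (1,1,1,3,5): b_i ≤ i ∀i, a PF.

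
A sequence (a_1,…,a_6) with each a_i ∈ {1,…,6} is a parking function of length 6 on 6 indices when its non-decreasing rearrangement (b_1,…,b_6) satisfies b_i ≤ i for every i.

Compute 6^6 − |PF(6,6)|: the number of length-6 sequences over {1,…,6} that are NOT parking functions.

|PF| = (7−6)·7^(6−1) = 1 · 16807 = 16807 (Konheim–Weiss)
Example (6,4,5,6,6,1) → sorted (1,4,5,6,6,6): b_2=4>2, not a PF.
Total 46656; non-PF = 46656−16807 = 29849

29849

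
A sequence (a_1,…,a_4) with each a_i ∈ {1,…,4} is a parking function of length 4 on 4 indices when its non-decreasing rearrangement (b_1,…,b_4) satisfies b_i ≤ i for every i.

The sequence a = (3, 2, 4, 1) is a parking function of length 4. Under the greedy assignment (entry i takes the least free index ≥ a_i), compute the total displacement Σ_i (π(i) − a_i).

Σπ = 4·5/2 = 10 (π permutes [4]); Σa = 3+2+4+1 = 10; disp = 10−10 = 0.

0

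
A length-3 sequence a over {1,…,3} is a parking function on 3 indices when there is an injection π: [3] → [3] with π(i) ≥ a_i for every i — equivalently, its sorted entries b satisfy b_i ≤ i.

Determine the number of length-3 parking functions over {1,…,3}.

16

|PF(3,3)| = (3+1−3)·(3+1)^{3−1} = 1·16 = 16 [KW]
One tuple (1,2,2) → sorted (1,2,2): b_i ≤ i ∀i, a PF.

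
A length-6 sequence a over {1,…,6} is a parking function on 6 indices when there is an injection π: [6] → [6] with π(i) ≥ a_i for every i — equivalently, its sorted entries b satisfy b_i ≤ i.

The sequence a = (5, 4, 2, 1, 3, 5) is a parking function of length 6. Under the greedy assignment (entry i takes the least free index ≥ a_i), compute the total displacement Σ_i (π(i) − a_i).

Σπ = 6·7/2 = 21 (π permutes [6]); Σa = 5+4+2+1+3+5 = 20; disp = 21−20 = 1.

1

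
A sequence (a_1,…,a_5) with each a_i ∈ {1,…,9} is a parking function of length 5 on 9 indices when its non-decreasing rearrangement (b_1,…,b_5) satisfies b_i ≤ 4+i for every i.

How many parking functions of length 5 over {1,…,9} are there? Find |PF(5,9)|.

50000

|PF(5,9)| = (9+1−5)·(9+1)^{5−1} = 5 · 10000 = 50000 (Pollak)
Check (8,6,3,4,5) → sorted (3,4,5,6,8): b_i ≤ 4+i ∀i, a PF.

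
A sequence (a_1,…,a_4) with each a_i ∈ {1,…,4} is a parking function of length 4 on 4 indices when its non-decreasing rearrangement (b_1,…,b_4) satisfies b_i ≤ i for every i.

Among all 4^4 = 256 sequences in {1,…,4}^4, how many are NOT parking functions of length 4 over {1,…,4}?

|PF| = (4+1−4)·(4+1)^{4−1} = 1×125 = 125 [KW]
E.g. (2,3,4,3) → sorted (2,3,3,4): b_1=2>1, not a PF.
4^4 − 125 = 256 − 125 = 131

131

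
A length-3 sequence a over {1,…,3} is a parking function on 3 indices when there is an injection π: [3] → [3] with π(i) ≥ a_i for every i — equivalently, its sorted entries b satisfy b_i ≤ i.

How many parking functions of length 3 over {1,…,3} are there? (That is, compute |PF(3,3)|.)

Count = (3+1−3)·(3+1)^{3−1} = 1×16 = 16 (Konheim–Weiss)
E.g. (2,1,2) → sorted (1,2,2): b_i ≤ i ∀i, a PF.

16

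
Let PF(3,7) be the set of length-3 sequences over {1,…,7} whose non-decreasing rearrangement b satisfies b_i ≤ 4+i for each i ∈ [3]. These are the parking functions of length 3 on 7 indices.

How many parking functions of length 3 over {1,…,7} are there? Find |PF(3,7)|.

320

|PF| = (8−3)·8^(3−1) = 5 · 64 = 320 [KW]
Example (3,1,5) → sorted (1,3,5): b_i ≤ 4+i ∀i, a PF.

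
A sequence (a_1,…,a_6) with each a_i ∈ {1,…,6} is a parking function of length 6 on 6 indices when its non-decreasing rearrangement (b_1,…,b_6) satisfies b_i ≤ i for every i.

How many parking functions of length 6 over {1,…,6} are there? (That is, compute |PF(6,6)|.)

16807

|PF(6,6)| = (6−6+1)·(6+1)^(6−1) = 1×16807 = 16807 [KW]
Example (3,2,1,3,4,3) → sorted (1,2,3,3,3,4): b_i ≤ i ∀i, a PF.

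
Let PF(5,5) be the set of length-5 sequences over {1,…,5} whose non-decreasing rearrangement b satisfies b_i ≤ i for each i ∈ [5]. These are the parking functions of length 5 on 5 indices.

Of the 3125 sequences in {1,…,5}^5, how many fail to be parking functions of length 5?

#PF = (5−5+1)·(5+1)^(5−1) = 1·1296 = 1296 (Konheim–Weiss)
One tuple (5,4,5,1,4) → sorted (1,4,4,5,5): b_2=4>2, not a PF.
So 3125 − 1296 = 1829 fail.

1829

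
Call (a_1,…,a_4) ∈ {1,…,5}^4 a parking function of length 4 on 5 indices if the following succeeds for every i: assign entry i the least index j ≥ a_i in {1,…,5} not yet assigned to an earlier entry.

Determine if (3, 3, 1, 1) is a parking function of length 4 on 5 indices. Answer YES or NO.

Sorted: b = (1, 1, 3, 3).
  b_1=1 ≤ 2
  b_2=1 ≤ 3
  b_3=3 ≤ 4
  b_4=3 ≤ 5
All bounds hold ⇒ YES

YES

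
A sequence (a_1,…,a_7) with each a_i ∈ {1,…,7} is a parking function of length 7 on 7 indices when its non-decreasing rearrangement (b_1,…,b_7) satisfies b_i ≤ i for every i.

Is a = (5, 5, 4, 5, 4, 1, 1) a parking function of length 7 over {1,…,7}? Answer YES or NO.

Rearranged: b = (1, 1, 4, 4, 5, 5, 5).
  b_1=1 ≤ 1
  b_2=1 ≤ 2
  b_3=4 > 3
  fails at i=3 ⇒ NO

NO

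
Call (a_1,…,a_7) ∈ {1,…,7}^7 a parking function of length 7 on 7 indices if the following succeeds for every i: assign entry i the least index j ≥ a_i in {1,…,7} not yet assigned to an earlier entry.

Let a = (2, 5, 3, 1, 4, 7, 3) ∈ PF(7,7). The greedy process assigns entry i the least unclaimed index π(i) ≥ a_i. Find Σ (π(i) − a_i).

Σπ = 7·8/2 = 28 (π permutes [7]); Σa = 2+5+3+1+4+7+3 = 25; disp = 28−25 = 3.

3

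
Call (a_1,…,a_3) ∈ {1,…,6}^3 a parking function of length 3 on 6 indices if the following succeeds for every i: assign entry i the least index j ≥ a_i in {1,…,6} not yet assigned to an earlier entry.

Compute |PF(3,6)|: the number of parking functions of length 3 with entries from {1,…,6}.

#PF = (6−3+1)·(6+1)^(3−1) = 4·49 = 196 (Konheim–Weiss)
One tuple (2,3,3) → sorted (2,3,3): b_i ≤ 3+i ∀i, a PF.

196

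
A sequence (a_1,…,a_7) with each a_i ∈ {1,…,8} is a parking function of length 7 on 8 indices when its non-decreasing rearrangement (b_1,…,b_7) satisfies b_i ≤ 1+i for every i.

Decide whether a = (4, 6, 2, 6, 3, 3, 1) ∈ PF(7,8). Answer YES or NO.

Sorted: b = (1, 2, 3, 3, 4, 6, 6).
  b_1=1 ≤ 2
  b_2=2 ≤ 3
  b_3=3 ≤ 4
  b_4=3 ≤ 5
  b_5=4 ≤ 6
  b_6=6 ≤ 7
  b_7=6 ≤ 8
All bounds hold ⇒ YES

YES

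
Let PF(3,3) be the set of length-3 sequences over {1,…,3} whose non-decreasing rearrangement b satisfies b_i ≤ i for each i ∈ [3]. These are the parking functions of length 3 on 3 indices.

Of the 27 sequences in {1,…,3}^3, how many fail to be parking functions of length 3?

#PF = 1·4^2 = 1 · 16 = 16 (Pollak)
One tuple (2,2,3) → sorted (2,2,3): b_1=2>1, not a PF.
3^3 − 16 = 27 − 16 = 11

11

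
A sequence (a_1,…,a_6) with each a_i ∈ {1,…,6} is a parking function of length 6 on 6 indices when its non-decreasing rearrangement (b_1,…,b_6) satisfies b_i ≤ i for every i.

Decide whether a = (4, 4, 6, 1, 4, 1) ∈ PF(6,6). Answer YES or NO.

Rearranged: b = (1, 1, 4, 4, 4, 6).
  b_1=1 ≤ 1
  b_2=1 ≤ 2
  b_3=4 > 3
  fails at i=3 ⇒ NO

NO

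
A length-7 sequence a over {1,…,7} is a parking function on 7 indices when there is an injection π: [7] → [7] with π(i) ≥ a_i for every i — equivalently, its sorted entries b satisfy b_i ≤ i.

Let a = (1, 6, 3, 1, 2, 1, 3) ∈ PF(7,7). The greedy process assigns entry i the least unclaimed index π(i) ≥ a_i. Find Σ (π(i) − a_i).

11

Σπ = 7·8/2 = 28 (π permutes [7]); Σa = 1+6+3+1+2+1+3 = 17; disp = 28−17 = 11.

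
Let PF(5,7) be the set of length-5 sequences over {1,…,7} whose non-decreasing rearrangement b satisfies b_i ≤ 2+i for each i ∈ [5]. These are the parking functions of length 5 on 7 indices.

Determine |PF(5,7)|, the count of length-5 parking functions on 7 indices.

12288

|PF| = (7−5+1)·(7+1)^(5−1) = 3 · 4096 = 12288
One tuple (1,3,2,4,6) → sorted (1,2,3,4,6): b_i ≤ 2+i ∀i, a PF.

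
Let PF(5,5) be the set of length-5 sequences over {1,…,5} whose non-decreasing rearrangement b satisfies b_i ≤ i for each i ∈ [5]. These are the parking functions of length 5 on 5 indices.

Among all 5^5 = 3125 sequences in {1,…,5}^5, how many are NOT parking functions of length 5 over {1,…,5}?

1829

|PF| = 1·6^4 = 1 · 1296 = 1296 (Konheim–Weiss)
One tuple (5,2,4,5,5) → sorted (2,4,5,5,5): b_1=2>1, not a PF.
5^5 − 1296 = 3125 − 1296 = 1829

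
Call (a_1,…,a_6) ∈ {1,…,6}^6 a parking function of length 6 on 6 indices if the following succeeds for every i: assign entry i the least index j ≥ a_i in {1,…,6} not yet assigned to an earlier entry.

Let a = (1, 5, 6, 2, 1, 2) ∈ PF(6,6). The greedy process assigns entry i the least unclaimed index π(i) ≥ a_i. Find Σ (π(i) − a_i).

4

Σπ = 21 ({1..6} each once); Σa = 1+5+6+2+1+2 = 17; disp = 21−17 = 4.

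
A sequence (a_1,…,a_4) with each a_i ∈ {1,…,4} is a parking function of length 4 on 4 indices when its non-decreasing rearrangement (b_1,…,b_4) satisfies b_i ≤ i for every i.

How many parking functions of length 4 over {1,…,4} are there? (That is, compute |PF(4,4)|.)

125

#PF = (4−4+1)·(4+1)^(4−1) = 1·125 = 125 [KW]
One tuple (3,1,3,1) → sorted (1,1,3,3): b_i ≤ i ∀i, a PF.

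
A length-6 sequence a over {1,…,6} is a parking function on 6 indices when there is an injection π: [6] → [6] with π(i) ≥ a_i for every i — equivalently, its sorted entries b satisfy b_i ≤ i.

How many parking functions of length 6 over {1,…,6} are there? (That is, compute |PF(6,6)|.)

16807

|PF(6,6)| = (6−6+1)·(6+1)^(6−1) = 1 · 16807 = 16807 [KW]
Check (5,2,2,3,4,1) → sorted (1,2,2,3,4,5): b_i ≤ i ∀i, a PF.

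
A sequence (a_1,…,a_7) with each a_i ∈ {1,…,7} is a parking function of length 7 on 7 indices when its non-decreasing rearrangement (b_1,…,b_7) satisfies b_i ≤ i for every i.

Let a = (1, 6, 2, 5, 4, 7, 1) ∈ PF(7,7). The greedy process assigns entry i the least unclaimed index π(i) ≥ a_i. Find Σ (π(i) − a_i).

2

Σπ = 7·8/2 = 28 (π permutes [7]); Σa = 1+6+2+5+4+7+1 = 26; disp = 28−26 = 2.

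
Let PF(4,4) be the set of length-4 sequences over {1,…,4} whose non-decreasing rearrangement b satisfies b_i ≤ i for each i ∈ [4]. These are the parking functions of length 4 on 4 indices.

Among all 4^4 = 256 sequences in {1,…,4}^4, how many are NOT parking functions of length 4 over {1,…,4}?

131

#PF = (4+1−4)·(4+1)^{4−1} = 1·125 = 125
E.g. (4,4,3,4) → sorted (3,4,4,4): b_1=3>1, not a PF.
Total 256; non-PF = 256−125 = 131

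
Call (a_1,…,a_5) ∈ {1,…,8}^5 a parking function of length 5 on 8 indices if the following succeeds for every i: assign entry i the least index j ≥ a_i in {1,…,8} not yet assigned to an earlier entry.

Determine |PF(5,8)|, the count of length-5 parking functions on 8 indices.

|PF| = (8+1−5)·(8+1)^{5−1} = 4 · 6561 = 26244 (Pollak)
Check (3,3,3,3,8) → sorted (3,3,3,3,8): b_i ≤ 3+i ∀i, a PF.

26244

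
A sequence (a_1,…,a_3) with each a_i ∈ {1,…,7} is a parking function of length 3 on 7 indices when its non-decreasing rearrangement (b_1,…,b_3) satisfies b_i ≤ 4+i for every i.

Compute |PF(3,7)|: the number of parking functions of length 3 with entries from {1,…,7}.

320

#PF = (7+1−3)·(7+1)^{3−1} = 5×64 = 320
Example (5,4,1) → sorted (1,4,5): b_i ≤ 4+i ∀i, a PF.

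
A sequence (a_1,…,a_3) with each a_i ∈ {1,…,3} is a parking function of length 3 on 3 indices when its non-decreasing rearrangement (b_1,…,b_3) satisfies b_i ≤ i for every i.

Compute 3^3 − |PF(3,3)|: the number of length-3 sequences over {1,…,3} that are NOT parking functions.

11

Count = (3+1−3)·(3+1)^{3−1} = 1×16 = 16
Check (3,2,3) → sorted (2,3,3): b_1=2>1, not a PF.
3^3 − 16 = 27 − 16 = 11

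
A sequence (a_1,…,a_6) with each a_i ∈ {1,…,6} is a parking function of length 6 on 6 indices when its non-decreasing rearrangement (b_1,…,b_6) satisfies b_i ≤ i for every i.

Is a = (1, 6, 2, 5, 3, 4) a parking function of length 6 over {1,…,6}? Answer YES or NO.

Order a: b = (1, 2, 3, 4, 5, 6).
  b_1=1 ≤ 1
  b_2=2 ≤ 2
  b_3=3 ≤ 3
  b_4=4 ≤ 4
  b_5=5 ≤ 5
  b_6=6 ≤ 6
All bounds hold ⇒ YES

YES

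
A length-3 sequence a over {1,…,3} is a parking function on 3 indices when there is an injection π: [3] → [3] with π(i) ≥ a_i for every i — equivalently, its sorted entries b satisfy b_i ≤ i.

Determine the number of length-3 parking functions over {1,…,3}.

Count = (4−3)·4^(3−1) = 1·16 = 16
E.g. (1,1,2) → sorted (1,1,2): b_i ≤ i ∀i, a PF.

16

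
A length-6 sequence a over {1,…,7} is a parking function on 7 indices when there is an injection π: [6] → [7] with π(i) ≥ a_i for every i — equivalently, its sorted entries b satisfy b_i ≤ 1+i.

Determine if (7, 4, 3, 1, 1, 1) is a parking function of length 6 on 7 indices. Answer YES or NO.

Rearranged: b = (1, 1, 1, 3, 4, 7).
  b_1=1 ≤ 2
  b_2=1 ≤ 3
  b_3=1 ≤ 4
  b_4=3 ≤ 5
  b_5=4 ≤ 6
  b_6=7 ≤ 7
All bounds hold ⇒ YES

YES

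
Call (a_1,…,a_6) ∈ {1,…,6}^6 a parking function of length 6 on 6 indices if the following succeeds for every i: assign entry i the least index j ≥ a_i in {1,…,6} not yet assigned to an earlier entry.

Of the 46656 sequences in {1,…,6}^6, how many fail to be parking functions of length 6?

|PF(6,6)| = (7−6)·7^(6−1) = 1×16807 = 16807 (Konheim–Weiss)
One tuple (6,5,3,3,5,3) → sorted (3,3,3,5,5,6): b_1=3>1, not a PF.
So 46656 − 16807 = 29849 fail.

29849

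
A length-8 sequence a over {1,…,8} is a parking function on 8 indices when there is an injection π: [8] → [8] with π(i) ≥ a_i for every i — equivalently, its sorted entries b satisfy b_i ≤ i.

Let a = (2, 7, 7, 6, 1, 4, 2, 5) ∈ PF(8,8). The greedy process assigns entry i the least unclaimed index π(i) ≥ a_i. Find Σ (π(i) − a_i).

Σπ = 36 ({1..8} each once); Σa = 2+7+7+6+1+4+2+5 = 34; disp = 36−34 = 2.

2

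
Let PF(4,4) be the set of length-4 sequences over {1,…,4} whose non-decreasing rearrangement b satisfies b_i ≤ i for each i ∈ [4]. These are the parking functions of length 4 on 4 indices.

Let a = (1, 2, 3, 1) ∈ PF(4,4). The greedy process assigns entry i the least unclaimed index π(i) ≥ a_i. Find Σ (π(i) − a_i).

3

Σπ(i) = 1+…+4 = 10; Σa = 1+2+3+1 = 7; disp = 10−7 = 3.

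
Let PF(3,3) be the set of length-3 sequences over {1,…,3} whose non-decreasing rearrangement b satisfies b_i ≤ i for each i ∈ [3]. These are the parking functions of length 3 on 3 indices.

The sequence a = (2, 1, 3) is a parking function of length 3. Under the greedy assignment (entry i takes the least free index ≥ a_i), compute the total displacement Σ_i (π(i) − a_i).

0

Σπ(i) = 1+…+3 = 6; Σa = 2+1+3 = 6; disp = 6−6 = 0.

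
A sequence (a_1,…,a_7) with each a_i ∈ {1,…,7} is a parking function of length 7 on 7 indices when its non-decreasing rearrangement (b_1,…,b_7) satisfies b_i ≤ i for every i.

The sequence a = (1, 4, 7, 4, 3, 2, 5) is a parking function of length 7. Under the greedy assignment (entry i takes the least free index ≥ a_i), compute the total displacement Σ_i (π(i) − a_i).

Σπ = 28 ({1..7} each once); Σa = 1+4+7+4+3+2+5 = 26; disp = 28−26 = 2.

2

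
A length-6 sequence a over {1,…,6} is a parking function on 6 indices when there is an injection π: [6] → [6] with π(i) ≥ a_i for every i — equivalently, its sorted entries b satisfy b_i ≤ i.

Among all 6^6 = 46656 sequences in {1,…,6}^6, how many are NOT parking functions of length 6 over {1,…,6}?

|PF| = (6−6+1)·(6+1)^(6−1) = 1·16807 = 16807
E.g. (5,5,3,2,6,5) → sorted (2,3,5,5,5,6): b_1=2>1, not a PF.
6^6 − 16807 = 46656 − 16807 = 29849

29849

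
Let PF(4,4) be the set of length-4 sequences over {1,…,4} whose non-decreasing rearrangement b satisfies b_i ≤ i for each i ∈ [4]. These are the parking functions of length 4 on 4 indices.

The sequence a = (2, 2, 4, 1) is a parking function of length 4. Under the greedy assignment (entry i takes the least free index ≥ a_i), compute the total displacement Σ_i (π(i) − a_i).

1

Σπ(i) = 1+…+4 = 10; Σa = 2+2+4+1 = 9; disp = 10−9 = 1.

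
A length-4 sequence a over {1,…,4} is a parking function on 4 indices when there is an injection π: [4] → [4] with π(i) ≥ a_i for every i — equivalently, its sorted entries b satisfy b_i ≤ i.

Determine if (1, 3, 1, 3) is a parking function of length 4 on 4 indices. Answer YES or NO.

YES

Order a: b = (1, 1, 3, 3).
  b_1=1 ≤ 1
  b_2=1 ≤ 2
  b_3=3 ≤ 3
  b_4=3 ≤ 4
All bounds hold ⇒ YES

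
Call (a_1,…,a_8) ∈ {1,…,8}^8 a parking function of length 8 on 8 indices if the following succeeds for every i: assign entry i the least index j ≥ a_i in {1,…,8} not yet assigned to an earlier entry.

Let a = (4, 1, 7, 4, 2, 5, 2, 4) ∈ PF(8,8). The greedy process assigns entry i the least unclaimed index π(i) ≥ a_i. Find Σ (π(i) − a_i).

7

Σπ = 8·9/2 = 36 (π permutes [8]); Σa = 4+1+7+4+2+5+2+4 = 29; disp = 36−29 = 7.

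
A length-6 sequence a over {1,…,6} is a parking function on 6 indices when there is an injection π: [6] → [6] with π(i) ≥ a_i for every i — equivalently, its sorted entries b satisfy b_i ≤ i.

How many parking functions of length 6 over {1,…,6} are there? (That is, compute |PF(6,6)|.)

#PF = (6+1−6)·(6+1)^{6−1} = 1×16807 = 16807 [KW]
Example (5,1,2,3,2,2) → sorted (1,2,2,2,3,5): b_i ≤ i ∀i, a PF.

16807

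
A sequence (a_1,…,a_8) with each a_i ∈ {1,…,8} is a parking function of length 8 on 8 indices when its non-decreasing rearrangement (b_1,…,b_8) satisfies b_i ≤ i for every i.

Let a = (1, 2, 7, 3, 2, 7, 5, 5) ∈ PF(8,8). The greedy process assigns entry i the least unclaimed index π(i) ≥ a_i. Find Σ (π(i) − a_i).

4

Σπ(i) = 1+…+8 = 36; Σa = 1+2+7+3+2+7+5+5 = 32; disp = 36−32 = 4.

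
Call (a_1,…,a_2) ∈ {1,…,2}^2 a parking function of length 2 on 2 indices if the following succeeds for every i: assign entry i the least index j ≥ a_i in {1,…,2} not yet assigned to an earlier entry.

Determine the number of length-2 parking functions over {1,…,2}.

3

Count = (2−2+1)·(2+1)^(2−1) = 1·3 = 3 (Pollak)
E.g. (1,2) → sorted (1,2): b_i ≤ i ∀i, a PF.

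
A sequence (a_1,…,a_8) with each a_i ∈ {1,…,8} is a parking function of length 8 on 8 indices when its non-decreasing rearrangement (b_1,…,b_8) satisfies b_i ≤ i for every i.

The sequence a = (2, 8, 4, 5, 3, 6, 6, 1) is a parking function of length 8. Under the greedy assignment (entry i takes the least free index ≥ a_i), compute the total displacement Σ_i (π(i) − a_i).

Σπ = 8·9/2 = 36 (π permutes [8]); Σa = 2+8+4+5+3+6+6+1 = 35; disp = 36−35 = 1.

1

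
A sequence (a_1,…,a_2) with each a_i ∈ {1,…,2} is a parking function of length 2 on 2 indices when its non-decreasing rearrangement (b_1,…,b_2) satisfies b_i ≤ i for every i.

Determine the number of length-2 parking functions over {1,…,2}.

|PF| = (2−2+1)·(2+1)^(2−1) = 1·3 = 3 (Pollak)
One tuple (1,2) → sorted (1,2): b_i ≤ i ∀i, a PF.

3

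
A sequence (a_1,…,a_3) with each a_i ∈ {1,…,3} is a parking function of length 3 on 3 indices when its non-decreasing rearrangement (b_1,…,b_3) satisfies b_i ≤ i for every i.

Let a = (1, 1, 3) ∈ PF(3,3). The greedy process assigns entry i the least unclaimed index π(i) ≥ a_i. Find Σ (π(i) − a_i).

1

Σπ = 3·4/2 = 6 (π permutes [3]); Σa = 1+1+3 = 5; disp = 6−5 = 1.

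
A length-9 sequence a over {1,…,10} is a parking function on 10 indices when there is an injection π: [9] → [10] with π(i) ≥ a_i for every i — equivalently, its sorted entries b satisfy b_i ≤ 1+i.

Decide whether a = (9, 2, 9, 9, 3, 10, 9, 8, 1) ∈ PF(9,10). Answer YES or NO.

Sorted: b = (1, 2, 3, 8, 9, 9, 9, 9, 10).
  b_1=1 ≤ 2
  b_2=2 ≤ 3
  b_3=3 ≤ 4
  b_4=8 > 5
  fails at i=4 ⇒ NO

NO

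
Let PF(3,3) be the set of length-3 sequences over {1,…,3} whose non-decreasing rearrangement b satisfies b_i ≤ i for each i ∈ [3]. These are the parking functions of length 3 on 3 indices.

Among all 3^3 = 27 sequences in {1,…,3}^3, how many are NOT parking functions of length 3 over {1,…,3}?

11

|PF| = 1·4^2 = 1 · 16 = 16 (Konheim–Weiss)
One tuple (3,3,2) → sorted (2,3,3): b_1=2>1, not a PF.
Total 27; non-PF = 27−16 = 11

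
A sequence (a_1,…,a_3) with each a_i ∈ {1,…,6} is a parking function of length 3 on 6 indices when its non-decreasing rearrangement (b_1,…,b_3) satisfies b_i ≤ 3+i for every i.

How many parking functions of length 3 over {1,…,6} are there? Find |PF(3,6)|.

196

#PF = 4·7^2 = 4 · 49 = 196 [KW]
Check (3,4,3) → sorted (3,3,4): b_i ≤ 3+i ∀i, a PF.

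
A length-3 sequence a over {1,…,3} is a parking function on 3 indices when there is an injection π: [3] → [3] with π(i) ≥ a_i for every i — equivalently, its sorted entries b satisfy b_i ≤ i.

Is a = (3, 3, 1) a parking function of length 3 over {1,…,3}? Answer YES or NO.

Rearranged: b = (1, 3, 3).
  b_1=1 ≤ 1
  b_2=3 > 2
  fails at i=2 ⇒ NO

NO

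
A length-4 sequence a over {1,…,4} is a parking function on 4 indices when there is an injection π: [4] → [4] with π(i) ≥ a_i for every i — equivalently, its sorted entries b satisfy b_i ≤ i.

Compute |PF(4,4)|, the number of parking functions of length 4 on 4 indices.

125

Count = 1·5^3 = 1·125 = 125 [KW]
E.g. (2,1,4,3) → sorted (1,2,3,4): b_i ≤ i ∀i, a PF.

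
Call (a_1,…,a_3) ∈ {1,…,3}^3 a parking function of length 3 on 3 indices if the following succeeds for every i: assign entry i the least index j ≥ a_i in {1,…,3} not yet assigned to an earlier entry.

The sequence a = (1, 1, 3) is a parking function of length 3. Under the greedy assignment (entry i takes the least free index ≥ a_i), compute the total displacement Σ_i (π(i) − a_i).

Σπ = 6 ({1..3} each once); Σa = 1+1+3 = 5; disp = 6−5 = 1.

1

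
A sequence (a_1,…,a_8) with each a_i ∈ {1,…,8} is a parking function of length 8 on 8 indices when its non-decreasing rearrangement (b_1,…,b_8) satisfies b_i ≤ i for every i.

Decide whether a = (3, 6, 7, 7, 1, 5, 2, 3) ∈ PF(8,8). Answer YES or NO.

YES

Rearranged: b = (1, 2, 3, 3, 5, 6, 7, 7).
  b_1=1 ≤ 1
  b_2=2 ≤ 2
  b_3=3 ≤ 3
  b_4=3 ≤ 4
  b_5=5 ≤ 5
  b_6=6 ≤ 6
  b_7=7 ≤ 7
  b_8=7 ≤ 8
All bounds hold ⇒ YES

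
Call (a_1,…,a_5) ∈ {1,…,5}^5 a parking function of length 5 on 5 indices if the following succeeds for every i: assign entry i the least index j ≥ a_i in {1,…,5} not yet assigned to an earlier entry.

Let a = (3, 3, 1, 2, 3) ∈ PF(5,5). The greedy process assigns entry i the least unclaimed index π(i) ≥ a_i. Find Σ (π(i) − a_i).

Σπ = 5·6/2 = 15 (π permutes [5]); Σa = 3+3+1+2+3 = 12; disp = 15−12 = 3.

3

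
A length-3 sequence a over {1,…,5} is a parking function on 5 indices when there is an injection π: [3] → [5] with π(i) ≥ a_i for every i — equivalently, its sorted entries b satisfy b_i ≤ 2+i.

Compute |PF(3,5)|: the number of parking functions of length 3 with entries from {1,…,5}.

108

|PF| = (5−3+1)·(5+1)^(3−1) = 3 · 36 = 108 (Konheim–Weiss)
One tuple (1,2,3) → sorted (1,2,3): b_i ≤ 2+i ∀i, a PF.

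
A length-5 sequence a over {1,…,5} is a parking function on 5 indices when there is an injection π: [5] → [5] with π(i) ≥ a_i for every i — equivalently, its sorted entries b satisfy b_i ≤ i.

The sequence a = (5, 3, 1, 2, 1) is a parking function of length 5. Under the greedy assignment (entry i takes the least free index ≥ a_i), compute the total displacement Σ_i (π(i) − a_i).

3

Σπ(i) = 1+…+5 = 15; Σa = 5+3+1+2+1 = 12; disp = 15−12 = 3.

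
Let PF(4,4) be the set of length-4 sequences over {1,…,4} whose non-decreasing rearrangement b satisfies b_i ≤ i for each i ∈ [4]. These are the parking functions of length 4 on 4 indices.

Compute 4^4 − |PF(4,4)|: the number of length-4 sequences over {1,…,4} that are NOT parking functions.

131

#PF = (4−4+1)·(4+1)^(4−1) = 1×125 = 125
One tuple (4,4,2,4) → sorted (2,4,4,4): b_1=2>1, not a PF.
4^4 − 125 = 256 − 125 = 131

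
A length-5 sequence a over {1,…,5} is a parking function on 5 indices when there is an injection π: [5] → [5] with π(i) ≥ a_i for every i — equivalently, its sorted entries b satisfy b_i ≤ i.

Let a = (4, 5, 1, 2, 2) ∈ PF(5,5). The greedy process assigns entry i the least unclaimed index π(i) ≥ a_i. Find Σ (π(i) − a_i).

Σπ = 5·6/2 = 15 (π permutes [5]); Σa = 4+5+1+2+2 = 14; disp = 15−14 = 1.

1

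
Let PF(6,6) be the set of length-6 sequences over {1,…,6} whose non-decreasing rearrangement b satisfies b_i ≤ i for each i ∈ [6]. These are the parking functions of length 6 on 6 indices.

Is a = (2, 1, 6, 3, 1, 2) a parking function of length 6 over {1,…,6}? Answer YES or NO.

Rearranged: b = (1, 1, 2, 2, 3, 6).
  b_1=1 ≤ 1
  b_2=1 ≤ 2
  b_3=2 ≤ 3
  b_4=2 ≤ 4
  b_5=3 ≤ 5
  b_6=6 ≤ 6
All bounds hold ⇒ YES

YES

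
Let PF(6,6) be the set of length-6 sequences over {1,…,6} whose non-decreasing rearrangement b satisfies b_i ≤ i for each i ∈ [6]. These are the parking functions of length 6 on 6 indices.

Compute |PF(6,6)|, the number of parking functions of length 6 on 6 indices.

|PF(6,6)| = 1·7^5 = 1×16807 = 16807 [KW]
One tuple (1,5,3,6,3,2) → sorted (1,2,3,3,5,6): b_i ≤ i ∀i, a PF.

16807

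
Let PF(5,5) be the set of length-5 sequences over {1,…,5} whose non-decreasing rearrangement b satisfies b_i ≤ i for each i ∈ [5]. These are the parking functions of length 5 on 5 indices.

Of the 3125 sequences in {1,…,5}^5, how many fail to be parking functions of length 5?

#PF = 1·6^4 = 1×1296 = 1296 (Konheim–Weiss)
Check (4,3,4,5,5) → sorted (3,4,4,5,5): b_1=3>1, not a PF.
So 3125 − 1296 = 1829 fail.

1829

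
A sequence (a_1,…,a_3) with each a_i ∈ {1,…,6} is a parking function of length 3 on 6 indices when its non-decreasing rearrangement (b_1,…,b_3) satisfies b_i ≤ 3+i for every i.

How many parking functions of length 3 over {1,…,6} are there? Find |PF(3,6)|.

196

|PF(3,6)| = (6+1−3)·(6+1)^{3−1} = 4·49 = 196 (Konheim–Weiss)
One tuple (2,3,6) → sorted (2,3,6): b_i ≤ 3+i ∀i, a PF.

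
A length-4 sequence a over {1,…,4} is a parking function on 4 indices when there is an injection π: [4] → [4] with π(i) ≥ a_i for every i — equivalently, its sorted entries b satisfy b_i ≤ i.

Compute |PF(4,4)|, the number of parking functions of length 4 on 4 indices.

|PF| = 1·5^3 = 1×125 = 125 (Pollak)
Check (3,3,1,1) → sorted (1,1,3,3): b_i ≤ i ∀i, a PF.

125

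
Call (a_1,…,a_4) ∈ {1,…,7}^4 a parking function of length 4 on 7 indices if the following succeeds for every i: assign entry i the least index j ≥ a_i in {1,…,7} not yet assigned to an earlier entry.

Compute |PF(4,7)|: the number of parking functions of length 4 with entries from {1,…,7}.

2048

Count = (8−4)·8^(4−1) = 4·512 = 2048 [KW]
Check (1,1,2,7) → sorted (1,1,2,7): b_i ≤ 3+i ∀i, a PF.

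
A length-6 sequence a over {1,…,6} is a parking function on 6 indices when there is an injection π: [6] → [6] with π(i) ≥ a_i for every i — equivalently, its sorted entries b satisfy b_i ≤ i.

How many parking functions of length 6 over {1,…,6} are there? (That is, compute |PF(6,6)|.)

#PF = (6−6+1)·(6+1)^(6−1) = 1 · 16807 = 16807 [KW]
Check (1,4,1,5,2,4) → sorted (1,1,2,4,4,5): b_i ≤ i ∀i, a PF.

16807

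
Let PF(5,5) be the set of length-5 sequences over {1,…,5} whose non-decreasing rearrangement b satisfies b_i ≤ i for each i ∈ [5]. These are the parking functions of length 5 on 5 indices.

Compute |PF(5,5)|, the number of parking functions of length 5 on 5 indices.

1296

#PF = 1·6^4 = 1×1296 = 1296
Example (1,3,2,2,5) → sorted (1,2,2,3,5): b_i ≤ i ∀i, a PF.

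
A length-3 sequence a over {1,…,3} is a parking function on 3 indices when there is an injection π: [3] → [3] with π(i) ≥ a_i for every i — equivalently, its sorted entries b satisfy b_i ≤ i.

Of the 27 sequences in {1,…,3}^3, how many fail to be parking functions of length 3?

11

Count = (4−3)·4^(3−1) = 1 · 16 = 16 [KW]
E.g. (1,3,3) → sorted (1,3,3): b_2=3>2, not a PF.
Total 27; non-PF = 27−16 = 11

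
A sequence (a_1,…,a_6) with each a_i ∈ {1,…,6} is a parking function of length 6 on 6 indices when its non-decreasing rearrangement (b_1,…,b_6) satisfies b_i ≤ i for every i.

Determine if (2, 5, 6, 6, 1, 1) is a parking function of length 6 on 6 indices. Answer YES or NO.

Sorted: b = (1, 1, 2, 5, 6, 6).
  b_1=1 ≤ 1
  b_2=1 ≤ 2
  b_3=2 ≤ 3
  b_4=5 > 4
  fails at i=4 ⇒ NO

NO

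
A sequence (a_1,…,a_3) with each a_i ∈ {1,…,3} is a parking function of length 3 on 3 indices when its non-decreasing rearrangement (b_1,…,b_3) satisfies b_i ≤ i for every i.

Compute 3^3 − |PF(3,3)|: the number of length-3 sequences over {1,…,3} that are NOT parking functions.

11

|PF| = 1·4^2 = 1·16 = 16 (Pollak)
One tuple (3,3,1) → sorted (1,3,3): b_2=3>2, not a PF.
3^3 − 16 = 27 − 16 = 11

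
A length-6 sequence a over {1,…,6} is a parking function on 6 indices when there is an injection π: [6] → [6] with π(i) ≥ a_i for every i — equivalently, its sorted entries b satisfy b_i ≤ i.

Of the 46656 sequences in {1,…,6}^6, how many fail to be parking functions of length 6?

29849

|PF| = (7−6)·7^(6−1) = 1 · 16807 = 16807 [KW]
One tuple (3,5,6,5,4,5) → sorted (3,4,5,5,5,6): b_1=3>1, not a PF.
6^6 − 16807 = 46656 − 16807 = 29849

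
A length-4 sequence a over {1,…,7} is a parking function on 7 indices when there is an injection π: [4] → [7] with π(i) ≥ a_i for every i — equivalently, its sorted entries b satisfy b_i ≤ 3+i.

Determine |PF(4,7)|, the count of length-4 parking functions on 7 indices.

2048

|PF| = (7+1−4)·(7+1)^{4−1} = 4 · 512 = 2048 [KW]
E.g. (2,4,2,3) → sorted (2,2,3,4): b_i ≤ 3+i ∀i, a PF.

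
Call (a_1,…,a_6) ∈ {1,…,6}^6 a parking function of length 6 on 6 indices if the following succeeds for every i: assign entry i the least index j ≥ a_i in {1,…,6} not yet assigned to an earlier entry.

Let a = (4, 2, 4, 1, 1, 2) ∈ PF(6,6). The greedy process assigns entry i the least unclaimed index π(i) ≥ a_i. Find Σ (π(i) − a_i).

Σπ = 6·7/2 = 21 (π permutes [6]); Σa = 4+2+4+1+1+2 = 14; disp = 21−14 = 7.

7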